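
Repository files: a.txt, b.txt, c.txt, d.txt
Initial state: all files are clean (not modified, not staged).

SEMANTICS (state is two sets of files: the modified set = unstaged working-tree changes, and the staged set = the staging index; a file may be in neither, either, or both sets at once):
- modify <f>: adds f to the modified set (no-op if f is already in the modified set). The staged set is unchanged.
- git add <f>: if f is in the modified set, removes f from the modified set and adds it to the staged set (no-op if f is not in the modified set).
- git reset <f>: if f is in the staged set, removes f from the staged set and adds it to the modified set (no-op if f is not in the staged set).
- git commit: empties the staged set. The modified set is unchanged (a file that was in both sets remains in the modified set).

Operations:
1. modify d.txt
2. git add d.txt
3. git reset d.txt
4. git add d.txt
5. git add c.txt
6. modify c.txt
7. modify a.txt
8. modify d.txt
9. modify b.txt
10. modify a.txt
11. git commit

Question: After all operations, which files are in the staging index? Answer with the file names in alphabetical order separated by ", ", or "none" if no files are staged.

After op 1 (modify d.txt): modified={d.txt} staged={none}
After op 2 (git add d.txt): modified={none} staged={d.txt}
After op 3 (git reset d.txt): modified={d.txt} staged={none}
After op 4 (git add d.txt): modified={none} staged={d.txt}
After op 5 (git add c.txt): modified={none} staged={d.txt}
After op 6 (modify c.txt): modified={c.txt} staged={d.txt}
After op 7 (modify a.txt): modified={a.txt, c.txt} staged={d.txt}
After op 8 (modify d.txt): modified={a.txt, c.txt, d.txt} staged={d.txt}
After op 9 (modify b.txt): modified={a.txt, b.txt, c.txt, d.txt} staged={d.txt}
After op 10 (modify a.txt): modified={a.txt, b.txt, c.txt, d.txt} staged={d.txt}
After op 11 (git commit): modified={a.txt, b.txt, c.txt, d.txt} staged={none}

Answer: none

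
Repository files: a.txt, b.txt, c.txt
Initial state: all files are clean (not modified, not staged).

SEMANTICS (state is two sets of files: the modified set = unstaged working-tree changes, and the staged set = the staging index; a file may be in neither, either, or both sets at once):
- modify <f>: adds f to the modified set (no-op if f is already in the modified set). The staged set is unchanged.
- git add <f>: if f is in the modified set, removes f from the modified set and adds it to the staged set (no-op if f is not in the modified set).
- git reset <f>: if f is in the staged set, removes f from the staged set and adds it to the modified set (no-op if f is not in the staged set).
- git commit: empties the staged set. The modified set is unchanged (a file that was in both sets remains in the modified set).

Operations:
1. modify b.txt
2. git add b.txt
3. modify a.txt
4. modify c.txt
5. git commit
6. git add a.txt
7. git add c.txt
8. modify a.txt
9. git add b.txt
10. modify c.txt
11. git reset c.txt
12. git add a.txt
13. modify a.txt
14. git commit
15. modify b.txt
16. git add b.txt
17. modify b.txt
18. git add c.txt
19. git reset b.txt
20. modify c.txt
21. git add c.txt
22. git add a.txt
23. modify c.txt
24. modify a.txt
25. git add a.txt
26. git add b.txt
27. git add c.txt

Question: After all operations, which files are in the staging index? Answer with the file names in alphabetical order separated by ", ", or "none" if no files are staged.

After op 1 (modify b.txt): modified={b.txt} staged={none}
After op 2 (git add b.txt): modified={none} staged={b.txt}
After op 3 (modify a.txt): modified={a.txt} staged={b.txt}
After op 4 (modify c.txt): modified={a.txt, c.txt} staged={b.txt}
After op 5 (git commit): modified={a.txt, c.txt} staged={none}
After op 6 (git add a.txt): modified={c.txt} staged={a.txt}
After op 7 (git add c.txt): modified={none} staged={a.txt, c.txt}
After op 8 (modify a.txt): modified={a.txt} staged={a.txt, c.txt}
After op 9 (git add b.txt): modified={a.txt} staged={a.txt, c.txt}
After op 10 (modify c.txt): modified={a.txt, c.txt} staged={a.txt, c.txt}
After op 11 (git reset c.txt): modified={a.txt, c.txt} staged={a.txt}
After op 12 (git add a.txt): modified={c.txt} staged={a.txt}
After op 13 (modify a.txt): modified={a.txt, c.txt} staged={a.txt}
After op 14 (git commit): modified={a.txt, c.txt} staged={none}
After op 15 (modify b.txt): modified={a.txt, b.txt, c.txt} staged={none}
After op 16 (git add b.txt): modified={a.txt, c.txt} staged={b.txt}
After op 17 (modify b.txt): modified={a.txt, b.txt, c.txt} staged={b.txt}
After op 18 (git add c.txt): modified={a.txt, b.txt} staged={b.txt, c.txt}
After op 19 (git reset b.txt): modified={a.txt, b.txt} staged={c.txt}
After op 20 (modify c.txt): modified={a.txt, b.txt, c.txt} staged={c.txt}
After op 21 (git add c.txt): modified={a.txt, b.txt} staged={c.txt}
After op 22 (git add a.txt): modified={b.txt} staged={a.txt, c.txt}
After op 23 (modify c.txt): modified={b.txt, c.txt} staged={a.txt, c.txt}
After op 24 (modify a.txt): modified={a.txt, b.txt, c.txt} staged={a.txt, c.txt}
After op 25 (git add a.txt): modified={b.txt, c.txt} staged={a.txt, c.txt}
After op 26 (git add b.txt): modified={c.txt} staged={a.txt, b.txt, c.txt}
After op 27 (git add c.txt): modified={none} staged={a.txt, b.txt, c.txt}

Answer: a.txt, b.txt, c.txt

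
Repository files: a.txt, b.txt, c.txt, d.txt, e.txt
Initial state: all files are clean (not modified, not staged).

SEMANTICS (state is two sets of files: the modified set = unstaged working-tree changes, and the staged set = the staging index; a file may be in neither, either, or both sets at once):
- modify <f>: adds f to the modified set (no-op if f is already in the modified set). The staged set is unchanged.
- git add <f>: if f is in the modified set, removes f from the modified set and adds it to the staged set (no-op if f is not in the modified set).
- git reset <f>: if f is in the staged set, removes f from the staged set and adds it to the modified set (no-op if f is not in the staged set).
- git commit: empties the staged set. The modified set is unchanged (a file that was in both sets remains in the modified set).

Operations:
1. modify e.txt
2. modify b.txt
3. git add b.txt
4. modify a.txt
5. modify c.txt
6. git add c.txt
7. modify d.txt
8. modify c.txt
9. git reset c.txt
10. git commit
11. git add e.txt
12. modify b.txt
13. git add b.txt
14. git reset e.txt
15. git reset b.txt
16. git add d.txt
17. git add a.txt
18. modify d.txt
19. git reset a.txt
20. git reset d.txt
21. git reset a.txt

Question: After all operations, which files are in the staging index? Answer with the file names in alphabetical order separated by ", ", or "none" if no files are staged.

After op 1 (modify e.txt): modified={e.txt} staged={none}
After op 2 (modify b.txt): modified={b.txt, e.txt} staged={none}
After op 3 (git add b.txt): modified={e.txt} staged={b.txt}
After op 4 (modify a.txt): modified={a.txt, e.txt} staged={b.txt}
After op 5 (modify c.txt): modified={a.txt, c.txt, e.txt} staged={b.txt}
After op 6 (git add c.txt): modified={a.txt, e.txt} staged={b.txt, c.txt}
After op 7 (modify d.txt): modified={a.txt, d.txt, e.txt} staged={b.txt, c.txt}
After op 8 (modify c.txt): modified={a.txt, c.txt, d.txt, e.txt} staged={b.txt, c.txt}
After op 9 (git reset c.txt): modified={a.txt, c.txt, d.txt, e.txt} staged={b.txt}
After op 10 (git commit): modified={a.txt, c.txt, d.txt, e.txt} staged={none}
After op 11 (git add e.txt): modified={a.txt, c.txt, d.txt} staged={e.txt}
After op 12 (modify b.txt): modified={a.txt, b.txt, c.txt, d.txt} staged={e.txt}
After op 13 (git add b.txt): modified={a.txt, c.txt, d.txt} staged={b.txt, e.txt}
After op 14 (git reset e.txt): modified={a.txt, c.txt, d.txt, e.txt} staged={b.txt}
After op 15 (git reset b.txt): modified={a.txt, b.txt, c.txt, d.txt, e.txt} staged={none}
After op 16 (git add d.txt): modified={a.txt, b.txt, c.txt, e.txt} staged={d.txt}
After op 17 (git add a.txt): modified={b.txt, c.txt, e.txt} staged={a.txt, d.txt}
After op 18 (modify d.txt): modified={b.txt, c.txt, d.txt, e.txt} staged={a.txt, d.txt}
After op 19 (git reset a.txt): modified={a.txt, b.txt, c.txt, d.txt, e.txt} staged={d.txt}
After op 20 (git reset d.txt): modified={a.txt, b.txt, c.txt, d.txt, e.txt} staged={none}
After op 21 (git reset a.txt): modified={a.txt, b.txt, c.txt, d.txt, e.txt} staged={none}

Answer: none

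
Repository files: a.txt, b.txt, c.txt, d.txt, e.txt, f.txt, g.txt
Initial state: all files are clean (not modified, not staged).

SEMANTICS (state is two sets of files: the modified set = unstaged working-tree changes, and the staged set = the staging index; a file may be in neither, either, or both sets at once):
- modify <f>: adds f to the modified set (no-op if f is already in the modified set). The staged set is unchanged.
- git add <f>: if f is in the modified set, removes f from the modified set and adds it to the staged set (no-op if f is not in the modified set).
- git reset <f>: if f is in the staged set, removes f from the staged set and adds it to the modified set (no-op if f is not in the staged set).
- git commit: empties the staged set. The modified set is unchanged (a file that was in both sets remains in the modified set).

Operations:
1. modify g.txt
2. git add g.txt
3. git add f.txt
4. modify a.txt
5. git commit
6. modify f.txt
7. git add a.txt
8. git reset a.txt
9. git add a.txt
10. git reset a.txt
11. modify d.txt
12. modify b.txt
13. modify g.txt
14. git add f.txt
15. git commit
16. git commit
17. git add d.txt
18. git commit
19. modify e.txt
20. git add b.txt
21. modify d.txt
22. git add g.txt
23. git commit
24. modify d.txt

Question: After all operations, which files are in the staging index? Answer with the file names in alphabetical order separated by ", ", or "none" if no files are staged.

Answer: none

Derivation:
After op 1 (modify g.txt): modified={g.txt} staged={none}
After op 2 (git add g.txt): modified={none} staged={g.txt}
After op 3 (git add f.txt): modified={none} staged={g.txt}
After op 4 (modify a.txt): modified={a.txt} staged={g.txt}
After op 5 (git commit): modified={a.txt} staged={none}
After op 6 (modify f.txt): modified={a.txt, f.txt} staged={none}
After op 7 (git add a.txt): modified={f.txt} staged={a.txt}
After op 8 (git reset a.txt): modified={a.txt, f.txt} staged={none}
After op 9 (git add a.txt): modified={f.txt} staged={a.txt}
After op 10 (git reset a.txt): modified={a.txt, f.txt} staged={none}
After op 11 (modify d.txt): modified={a.txt, d.txt, f.txt} staged={none}
After op 12 (modify b.txt): modified={a.txt, b.txt, d.txt, f.txt} staged={none}
After op 13 (modify g.txt): modified={a.txt, b.txt, d.txt, f.txt, g.txt} staged={none}
After op 14 (git add f.txt): modified={a.txt, b.txt, d.txt, g.txt} staged={f.txt}
After op 15 (git commit): modified={a.txt, b.txt, d.txt, g.txt} staged={none}
After op 16 (git commit): modified={a.txt, b.txt, d.txt, g.txt} staged={none}
After op 17 (git add d.txt): modified={a.txt, b.txt, g.txt} staged={d.txt}
After op 18 (git commit): modified={a.txt, b.txt, g.txt} staged={none}
After op 19 (modify e.txt): modified={a.txt, b.txt, e.txt, g.txt} staged={none}
After op 20 (git add b.txt): modified={a.txt, e.txt, g.txt} staged={b.txt}
After op 21 (modify d.txt): modified={a.txt, d.txt, e.txt, g.txt} staged={b.txt}
After op 22 (git add g.txt): modified={a.txt, d.txt, e.txt} staged={b.txt, g.txt}
After op 23 (git commit): modified={a.txt, d.txt, e.txt} staged={none}
After op 24 (modify d.txt): modified={a.txt, d.txt, e.txt} staged={none}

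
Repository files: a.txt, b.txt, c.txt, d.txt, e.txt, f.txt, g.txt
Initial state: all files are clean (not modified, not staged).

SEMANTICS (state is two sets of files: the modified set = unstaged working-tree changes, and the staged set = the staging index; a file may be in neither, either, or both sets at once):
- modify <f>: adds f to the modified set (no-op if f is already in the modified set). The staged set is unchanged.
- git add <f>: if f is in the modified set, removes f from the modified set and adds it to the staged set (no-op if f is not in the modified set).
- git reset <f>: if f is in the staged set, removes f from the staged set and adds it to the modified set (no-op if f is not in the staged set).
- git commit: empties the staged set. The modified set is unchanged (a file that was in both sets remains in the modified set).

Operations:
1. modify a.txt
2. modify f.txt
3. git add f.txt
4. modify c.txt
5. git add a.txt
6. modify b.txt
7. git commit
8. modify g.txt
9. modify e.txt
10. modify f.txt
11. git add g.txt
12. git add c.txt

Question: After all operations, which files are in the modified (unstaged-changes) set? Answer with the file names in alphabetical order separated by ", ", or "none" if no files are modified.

After op 1 (modify a.txt): modified={a.txt} staged={none}
After op 2 (modify f.txt): modified={a.txt, f.txt} staged={none}
After op 3 (git add f.txt): modified={a.txt} staged={f.txt}
After op 4 (modify c.txt): modified={a.txt, c.txt} staged={f.txt}
After op 5 (git add a.txt): modified={c.txt} staged={a.txt, f.txt}
After op 6 (modify b.txt): modified={b.txt, c.txt} staged={a.txt, f.txt}
After op 7 (git commit): modified={b.txt, c.txt} staged={none}
After op 8 (modify g.txt): modified={b.txt, c.txt, g.txt} staged={none}
After op 9 (modify e.txt): modified={b.txt, c.txt, e.txt, g.txt} staged={none}
After op 10 (modify f.txt): modified={b.txt, c.txt, e.txt, f.txt, g.txt} staged={none}
After op 11 (git add g.txt): modified={b.txt, c.txt, e.txt, f.txt} staged={g.txt}
After op 12 (git add c.txt): modified={b.txt, e.txt, f.txt} staged={c.txt, g.txt}

Answer: b.txt, e.txt, f.txt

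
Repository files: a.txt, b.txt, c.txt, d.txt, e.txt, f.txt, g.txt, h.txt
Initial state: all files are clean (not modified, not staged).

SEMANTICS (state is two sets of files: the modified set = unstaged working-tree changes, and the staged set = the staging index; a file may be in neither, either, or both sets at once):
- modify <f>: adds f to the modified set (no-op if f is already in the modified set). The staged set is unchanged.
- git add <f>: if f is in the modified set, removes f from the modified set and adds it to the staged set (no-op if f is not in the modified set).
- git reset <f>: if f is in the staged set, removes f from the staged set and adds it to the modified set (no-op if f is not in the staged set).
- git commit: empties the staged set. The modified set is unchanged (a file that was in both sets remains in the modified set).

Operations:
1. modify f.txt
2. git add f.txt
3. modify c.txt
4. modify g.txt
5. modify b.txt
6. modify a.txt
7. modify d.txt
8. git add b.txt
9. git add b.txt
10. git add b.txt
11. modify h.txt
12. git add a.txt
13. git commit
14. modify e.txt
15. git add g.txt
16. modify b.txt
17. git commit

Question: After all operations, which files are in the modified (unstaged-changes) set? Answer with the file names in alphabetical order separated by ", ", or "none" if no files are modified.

After op 1 (modify f.txt): modified={f.txt} staged={none}
After op 2 (git add f.txt): modified={none} staged={f.txt}
After op 3 (modify c.txt): modified={c.txt} staged={f.txt}
After op 4 (modify g.txt): modified={c.txt, g.txt} staged={f.txt}
After op 5 (modify b.txt): modified={b.txt, c.txt, g.txt} staged={f.txt}
After op 6 (modify a.txt): modified={a.txt, b.txt, c.txt, g.txt} staged={f.txt}
After op 7 (modify d.txt): modified={a.txt, b.txt, c.txt, d.txt, g.txt} staged={f.txt}
After op 8 (git add b.txt): modified={a.txt, c.txt, d.txt, g.txt} staged={b.txt, f.txt}
After op 9 (git add b.txt): modified={a.txt, c.txt, d.txt, g.txt} staged={b.txt, f.txt}
After op 10 (git add b.txt): modified={a.txt, c.txt, d.txt, g.txt} staged={b.txt, f.txt}
After op 11 (modify h.txt): modified={a.txt, c.txt, d.txt, g.txt, h.txt} staged={b.txt, f.txt}
After op 12 (git add a.txt): modified={c.txt, d.txt, g.txt, h.txt} staged={a.txt, b.txt, f.txt}
After op 13 (git commit): modified={c.txt, d.txt, g.txt, h.txt} staged={none}
After op 14 (modify e.txt): modified={c.txt, d.txt, e.txt, g.txt, h.txt} staged={none}
After op 15 (git add g.txt): modified={c.txt, d.txt, e.txt, h.txt} staged={g.txt}
After op 16 (modify b.txt): modified={b.txt, c.txt, d.txt, e.txt, h.txt} staged={g.txt}
After op 17 (git commit): modified={b.txt, c.txt, d.txt, e.txt, h.txt} staged={none}

Answer: b.txt, c.txt, d.txt, e.txt, h.txt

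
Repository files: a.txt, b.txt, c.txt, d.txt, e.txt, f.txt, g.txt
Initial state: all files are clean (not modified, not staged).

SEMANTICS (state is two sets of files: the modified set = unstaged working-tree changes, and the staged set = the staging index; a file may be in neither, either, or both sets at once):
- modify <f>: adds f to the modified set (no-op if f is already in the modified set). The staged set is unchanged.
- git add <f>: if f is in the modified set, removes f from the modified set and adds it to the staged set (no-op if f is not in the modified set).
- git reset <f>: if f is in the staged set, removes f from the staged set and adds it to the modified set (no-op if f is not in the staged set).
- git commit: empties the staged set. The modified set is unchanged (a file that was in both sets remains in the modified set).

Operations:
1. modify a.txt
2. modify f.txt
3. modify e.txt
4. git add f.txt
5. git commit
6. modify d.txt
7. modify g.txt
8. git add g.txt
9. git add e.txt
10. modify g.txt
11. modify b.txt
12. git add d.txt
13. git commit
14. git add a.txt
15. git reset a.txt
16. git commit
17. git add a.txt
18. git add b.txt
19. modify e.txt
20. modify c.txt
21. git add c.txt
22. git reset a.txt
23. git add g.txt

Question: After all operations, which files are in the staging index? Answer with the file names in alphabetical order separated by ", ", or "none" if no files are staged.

After op 1 (modify a.txt): modified={a.txt} staged={none}
After op 2 (modify f.txt): modified={a.txt, f.txt} staged={none}
After op 3 (modify e.txt): modified={a.txt, e.txt, f.txt} staged={none}
After op 4 (git add f.txt): modified={a.txt, e.txt} staged={f.txt}
After op 5 (git commit): modified={a.txt, e.txt} staged={none}
After op 6 (modify d.txt): modified={a.txt, d.txt, e.txt} staged={none}
After op 7 (modify g.txt): modified={a.txt, d.txt, e.txt, g.txt} staged={none}
After op 8 (git add g.txt): modified={a.txt, d.txt, e.txt} staged={g.txt}
After op 9 (git add e.txt): modified={a.txt, d.txt} staged={e.txt, g.txt}
After op 10 (modify g.txt): modified={a.txt, d.txt, g.txt} staged={e.txt, g.txt}
After op 11 (modify b.txt): modified={a.txt, b.txt, d.txt, g.txt} staged={e.txt, g.txt}
After op 12 (git add d.txt): modified={a.txt, b.txt, g.txt} staged={d.txt, e.txt, g.txt}
After op 13 (git commit): modified={a.txt, b.txt, g.txt} staged={none}
After op 14 (git add a.txt): modified={b.txt, g.txt} staged={a.txt}
After op 15 (git reset a.txt): modified={a.txt, b.txt, g.txt} staged={none}
After op 16 (git commit): modified={a.txt, b.txt, g.txt} staged={none}
After op 17 (git add a.txt): modified={b.txt, g.txt} staged={a.txt}
After op 18 (git add b.txt): modified={g.txt} staged={a.txt, b.txt}
After op 19 (modify e.txt): modified={e.txt, g.txt} staged={a.txt, b.txt}
After op 20 (modify c.txt): modified={c.txt, e.txt, g.txt} staged={a.txt, b.txt}
After op 21 (git add c.txt): modified={e.txt, g.txt} staged={a.txt, b.txt, c.txt}
After op 22 (git reset a.txt): modified={a.txt, e.txt, g.txt} staged={b.txt, c.txt}
After op 23 (git add g.txt): modified={a.txt, e.txt} staged={b.txt, c.txt, g.txt}

Answer: b.txt, c.txt, g.txt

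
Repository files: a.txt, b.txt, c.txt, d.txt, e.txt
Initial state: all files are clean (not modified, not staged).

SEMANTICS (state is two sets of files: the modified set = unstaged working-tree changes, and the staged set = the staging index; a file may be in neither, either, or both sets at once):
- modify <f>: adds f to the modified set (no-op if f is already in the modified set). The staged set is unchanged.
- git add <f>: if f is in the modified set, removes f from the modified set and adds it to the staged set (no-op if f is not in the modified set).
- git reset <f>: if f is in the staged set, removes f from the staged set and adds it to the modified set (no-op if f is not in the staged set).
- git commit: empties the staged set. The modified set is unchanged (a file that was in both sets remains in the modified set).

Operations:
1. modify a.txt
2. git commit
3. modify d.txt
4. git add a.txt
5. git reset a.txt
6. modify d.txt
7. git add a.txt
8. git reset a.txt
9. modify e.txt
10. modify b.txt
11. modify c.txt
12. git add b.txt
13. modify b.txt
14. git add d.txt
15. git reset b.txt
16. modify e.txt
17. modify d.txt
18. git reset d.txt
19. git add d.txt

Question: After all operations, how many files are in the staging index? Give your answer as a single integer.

After op 1 (modify a.txt): modified={a.txt} staged={none}
After op 2 (git commit): modified={a.txt} staged={none}
After op 3 (modify d.txt): modified={a.txt, d.txt} staged={none}
After op 4 (git add a.txt): modified={d.txt} staged={a.txt}
After op 5 (git reset a.txt): modified={a.txt, d.txt} staged={none}
After op 6 (modify d.txt): modified={a.txt, d.txt} staged={none}
After op 7 (git add a.txt): modified={d.txt} staged={a.txt}
After op 8 (git reset a.txt): modified={a.txt, d.txt} staged={none}
After op 9 (modify e.txt): modified={a.txt, d.txt, e.txt} staged={none}
After op 10 (modify b.txt): modified={a.txt, b.txt, d.txt, e.txt} staged={none}
After op 11 (modify c.txt): modified={a.txt, b.txt, c.txt, d.txt, e.txt} staged={none}
After op 12 (git add b.txt): modified={a.txt, c.txt, d.txt, e.txt} staged={b.txt}
After op 13 (modify b.txt): modified={a.txt, b.txt, c.txt, d.txt, e.txt} staged={b.txt}
After op 14 (git add d.txt): modified={a.txt, b.txt, c.txt, e.txt} staged={b.txt, d.txt}
After op 15 (git reset b.txt): modified={a.txt, b.txt, c.txt, e.txt} staged={d.txt}
After op 16 (modify e.txt): modified={a.txt, b.txt, c.txt, e.txt} staged={d.txt}
After op 17 (modify d.txt): modified={a.txt, b.txt, c.txt, d.txt, e.txt} staged={d.txt}
After op 18 (git reset d.txt): modified={a.txt, b.txt, c.txt, d.txt, e.txt} staged={none}
After op 19 (git add d.txt): modified={a.txt, b.txt, c.txt, e.txt} staged={d.txt}
Final staged set: {d.txt} -> count=1

Answer: 1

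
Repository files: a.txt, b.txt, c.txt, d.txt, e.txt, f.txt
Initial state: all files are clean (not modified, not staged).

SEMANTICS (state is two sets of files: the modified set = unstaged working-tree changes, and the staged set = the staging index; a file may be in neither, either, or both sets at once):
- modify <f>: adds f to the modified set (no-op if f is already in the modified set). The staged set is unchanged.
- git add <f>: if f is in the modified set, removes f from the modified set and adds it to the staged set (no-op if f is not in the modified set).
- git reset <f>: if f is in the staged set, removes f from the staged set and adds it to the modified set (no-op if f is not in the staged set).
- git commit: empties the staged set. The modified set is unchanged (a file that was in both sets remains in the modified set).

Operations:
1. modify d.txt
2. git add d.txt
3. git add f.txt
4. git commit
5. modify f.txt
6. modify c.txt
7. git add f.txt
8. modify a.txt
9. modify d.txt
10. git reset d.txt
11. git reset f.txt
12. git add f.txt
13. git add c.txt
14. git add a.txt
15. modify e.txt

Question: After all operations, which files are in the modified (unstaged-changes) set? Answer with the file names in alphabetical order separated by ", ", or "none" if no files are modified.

After op 1 (modify d.txt): modified={d.txt} staged={none}
After op 2 (git add d.txt): modified={none} staged={d.txt}
After op 3 (git add f.txt): modified={none} staged={d.txt}
After op 4 (git commit): modified={none} staged={none}
After op 5 (modify f.txt): modified={f.txt} staged={none}
After op 6 (modify c.txt): modified={c.txt, f.txt} staged={none}
After op 7 (git add f.txt): modified={c.txt} staged={f.txt}
After op 8 (modify a.txt): modified={a.txt, c.txt} staged={f.txt}
After op 9 (modify d.txt): modified={a.txt, c.txt, d.txt} staged={f.txt}
After op 10 (git reset d.txt): modified={a.txt, c.txt, d.txt} staged={f.txt}
After op 11 (git reset f.txt): modified={a.txt, c.txt, d.txt, f.txt} staged={none}
After op 12 (git add f.txt): modified={a.txt, c.txt, d.txt} staged={f.txt}
After op 13 (git add c.txt): modified={a.txt, d.txt} staged={c.txt, f.txt}
After op 14 (git add a.txt): modified={d.txt} staged={a.txt, c.txt, f.txt}
After op 15 (modify e.txt): modified={d.txt, e.txt} staged={a.txt, c.txt, f.txt}

Answer: d.txt, e.txt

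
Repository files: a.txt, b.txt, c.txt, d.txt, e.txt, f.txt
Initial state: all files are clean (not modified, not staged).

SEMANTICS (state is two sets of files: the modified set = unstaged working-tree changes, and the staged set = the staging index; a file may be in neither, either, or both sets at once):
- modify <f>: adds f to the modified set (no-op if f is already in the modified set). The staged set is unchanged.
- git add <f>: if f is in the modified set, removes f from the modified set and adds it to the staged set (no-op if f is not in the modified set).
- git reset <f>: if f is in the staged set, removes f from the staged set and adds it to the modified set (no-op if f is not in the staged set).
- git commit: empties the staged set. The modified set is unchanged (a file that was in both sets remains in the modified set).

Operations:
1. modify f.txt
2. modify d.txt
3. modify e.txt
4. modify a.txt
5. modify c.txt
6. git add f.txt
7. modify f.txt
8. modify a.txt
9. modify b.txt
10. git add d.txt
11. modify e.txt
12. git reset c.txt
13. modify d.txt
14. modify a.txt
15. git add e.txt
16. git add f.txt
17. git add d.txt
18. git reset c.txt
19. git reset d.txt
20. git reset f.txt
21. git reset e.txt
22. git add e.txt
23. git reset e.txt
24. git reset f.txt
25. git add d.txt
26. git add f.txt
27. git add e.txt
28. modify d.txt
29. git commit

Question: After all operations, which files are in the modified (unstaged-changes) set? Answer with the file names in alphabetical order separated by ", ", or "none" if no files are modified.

Answer: a.txt, b.txt, c.txt, d.txt

Derivation:
After op 1 (modify f.txt): modified={f.txt} staged={none}
After op 2 (modify d.txt): modified={d.txt, f.txt} staged={none}
After op 3 (modify e.txt): modified={d.txt, e.txt, f.txt} staged={none}
After op 4 (modify a.txt): modified={a.txt, d.txt, e.txt, f.txt} staged={none}
After op 5 (modify c.txt): modified={a.txt, c.txt, d.txt, e.txt, f.txt} staged={none}
After op 6 (git add f.txt): modified={a.txt, c.txt, d.txt, e.txt} staged={f.txt}
After op 7 (modify f.txt): modified={a.txt, c.txt, d.txt, e.txt, f.txt} staged={f.txt}
After op 8 (modify a.txt): modified={a.txt, c.txt, d.txt, e.txt, f.txt} staged={f.txt}
After op 9 (modify b.txt): modified={a.txt, b.txt, c.txt, d.txt, e.txt, f.txt} staged={f.txt}
After op 10 (git add d.txt): modified={a.txt, b.txt, c.txt, e.txt, f.txt} staged={d.txt, f.txt}
After op 11 (modify e.txt): modified={a.txt, b.txt, c.txt, e.txt, f.txt} staged={d.txt, f.txt}
After op 12 (git reset c.txt): modified={a.txt, b.txt, c.txt, e.txt, f.txt} staged={d.txt, f.txt}
After op 13 (modify d.txt): modified={a.txt, b.txt, c.txt, d.txt, e.txt, f.txt} staged={d.txt, f.txt}
After op 14 (modify a.txt): modified={a.txt, b.txt, c.txt, d.txt, e.txt, f.txt} staged={d.txt, f.txt}
After op 15 (git add e.txt): modified={a.txt, b.txt, c.txt, d.txt, f.txt} staged={d.txt, e.txt, f.txt}
After op 16 (git add f.txt): modified={a.txt, b.txt, c.txt, d.txt} staged={d.txt, e.txt, f.txt}
After op 17 (git add d.txt): modified={a.txt, b.txt, c.txt} staged={d.txt, e.txt, f.txt}
After op 18 (git reset c.txt): modified={a.txt, b.txt, c.txt} staged={d.txt, e.txt, f.txt}
After op 19 (git reset d.txt): modified={a.txt, b.txt, c.txt, d.txt} staged={e.txt, f.txt}
After op 20 (git reset f.txt): modified={a.txt, b.txt, c.txt, d.txt, f.txt} staged={e.txt}
After op 21 (git reset e.txt): modified={a.txt, b.txt, c.txt, d.txt, e.txt, f.txt} staged={none}
After op 22 (git add e.txt): modified={a.txt, b.txt, c.txt, d.txt, f.txt} staged={e.txt}
After op 23 (git reset e.txt): modified={a.txt, b.txt, c.txt, d.txt, e.txt, f.txt} staged={none}
After op 24 (git reset f.txt): modified={a.txt, b.txt, c.txt, d.txt, e.txt, f.txt} staged={none}
After op 25 (git add d.txt): modified={a.txt, b.txt, c.txt, e.txt, f.txt} staged={d.txt}
After op 26 (git add f.txt): modified={a.txt, b.txt, c.txt, e.txt} staged={d.txt, f.txt}
After op 27 (git add e.txt): modified={a.txt, b.txt, c.txt} staged={d.txt, e.txt, f.txt}
After op 28 (modify d.txt): modified={a.txt, b.txt, c.txt, d.txt} staged={d.txt, e.txt, f.txt}
After op 29 (git commit): modified={a.txt, b.txt, c.txt, d.txt} staged={none}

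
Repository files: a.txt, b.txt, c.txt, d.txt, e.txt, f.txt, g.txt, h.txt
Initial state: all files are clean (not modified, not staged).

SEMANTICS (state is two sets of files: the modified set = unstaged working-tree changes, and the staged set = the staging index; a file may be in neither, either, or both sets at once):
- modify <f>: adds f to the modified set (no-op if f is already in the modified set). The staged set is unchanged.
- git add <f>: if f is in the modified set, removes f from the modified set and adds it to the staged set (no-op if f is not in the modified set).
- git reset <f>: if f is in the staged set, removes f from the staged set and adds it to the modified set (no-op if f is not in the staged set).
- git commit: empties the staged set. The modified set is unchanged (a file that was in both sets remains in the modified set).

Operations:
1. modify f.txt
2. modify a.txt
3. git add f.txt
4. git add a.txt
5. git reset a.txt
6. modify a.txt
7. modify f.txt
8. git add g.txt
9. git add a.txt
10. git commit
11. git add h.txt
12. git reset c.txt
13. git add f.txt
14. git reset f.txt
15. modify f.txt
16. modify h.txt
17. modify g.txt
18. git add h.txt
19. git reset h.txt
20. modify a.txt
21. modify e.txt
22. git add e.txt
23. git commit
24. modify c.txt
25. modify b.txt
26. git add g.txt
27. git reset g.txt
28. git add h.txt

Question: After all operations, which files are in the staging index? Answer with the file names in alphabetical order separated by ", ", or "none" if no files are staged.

Answer: h.txt

Derivation:
After op 1 (modify f.txt): modified={f.txt} staged={none}
After op 2 (modify a.txt): modified={a.txt, f.txt} staged={none}
After op 3 (git add f.txt): modified={a.txt} staged={f.txt}
After op 4 (git add a.txt): modified={none} staged={a.txt, f.txt}
After op 5 (git reset a.txt): modified={a.txt} staged={f.txt}
After op 6 (modify a.txt): modified={a.txt} staged={f.txt}
After op 7 (modify f.txt): modified={a.txt, f.txt} staged={f.txt}
After op 8 (git add g.txt): modified={a.txt, f.txt} staged={f.txt}
After op 9 (git add a.txt): modified={f.txt} staged={a.txt, f.txt}
After op 10 (git commit): modified={f.txt} staged={none}
After op 11 (git add h.txt): modified={f.txt} staged={none}
After op 12 (git reset c.txt): modified={f.txt} staged={none}
After op 13 (git add f.txt): modified={none} staged={f.txt}
After op 14 (git reset f.txt): modified={f.txt} staged={none}
After op 15 (modify f.txt): modified={f.txt} staged={none}
After op 16 (modify h.txt): modified={f.txt, h.txt} staged={none}
After op 17 (modify g.txt): modified={f.txt, g.txt, h.txt} staged={none}
After op 18 (git add h.txt): modified={f.txt, g.txt} staged={h.txt}
After op 19 (git reset h.txt): modified={f.txt, g.txt, h.txt} staged={none}
After op 20 (modify a.txt): modified={a.txt, f.txt, g.txt, h.txt} staged={none}
After op 21 (modify e.txt): modified={a.txt, e.txt, f.txt, g.txt, h.txt} staged={none}
After op 22 (git add e.txt): modified={a.txt, f.txt, g.txt, h.txt} staged={e.txt}
After op 23 (git commit): modified={a.txt, f.txt, g.txt, h.txt} staged={none}
After op 24 (modify c.txt): modified={a.txt, c.txt, f.txt, g.txt, h.txt} staged={none}
After op 25 (modify b.txt): modified={a.txt, b.txt, c.txt, f.txt, g.txt, h.txt} staged={none}
After op 26 (git add g.txt): modified={a.txt, b.txt, c.txt, f.txt, h.txt} staged={g.txt}
After op 27 (git reset g.txt): modified={a.txt, b.txt, c.txt, f.txt, g.txt, h.txt} staged={none}
After op 28 (git add h.txt): modified={a.txt, b.txt, c.txt, f.txt, g.txt} staged={h.txt}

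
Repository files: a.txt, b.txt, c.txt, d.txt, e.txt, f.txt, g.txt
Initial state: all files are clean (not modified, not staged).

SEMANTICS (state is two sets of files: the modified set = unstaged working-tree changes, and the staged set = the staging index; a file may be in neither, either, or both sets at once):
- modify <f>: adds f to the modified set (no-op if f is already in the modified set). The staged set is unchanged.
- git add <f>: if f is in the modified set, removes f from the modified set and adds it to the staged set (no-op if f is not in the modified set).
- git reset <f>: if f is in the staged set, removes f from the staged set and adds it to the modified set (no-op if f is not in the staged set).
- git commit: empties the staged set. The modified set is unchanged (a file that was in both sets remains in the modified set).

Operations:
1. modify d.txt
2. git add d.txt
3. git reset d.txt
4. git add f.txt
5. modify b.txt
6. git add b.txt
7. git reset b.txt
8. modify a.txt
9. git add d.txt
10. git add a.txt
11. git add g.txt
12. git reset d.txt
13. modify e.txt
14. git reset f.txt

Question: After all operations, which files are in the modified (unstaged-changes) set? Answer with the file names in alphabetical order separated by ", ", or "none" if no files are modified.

Answer: b.txt, d.txt, e.txt

Derivation:
After op 1 (modify d.txt): modified={d.txt} staged={none}
After op 2 (git add d.txt): modified={none} staged={d.txt}
After op 3 (git reset d.txt): modified={d.txt} staged={none}
After op 4 (git add f.txt): modified={d.txt} staged={none}
After op 5 (modify b.txt): modified={b.txt, d.txt} staged={none}
After op 6 (git add b.txt): modified={d.txt} staged={b.txt}
After op 7 (git reset b.txt): modified={b.txt, d.txt} staged={none}
After op 8 (modify a.txt): modified={a.txt, b.txt, d.txt} staged={none}
After op 9 (git add d.txt): modified={a.txt, b.txt} staged={d.txt}
After op 10 (git add a.txt): modified={b.txt} staged={a.txt, d.txt}
After op 11 (git add g.txt): modified={b.txt} staged={a.txt, d.txt}
After op 12 (git reset d.txt): modified={b.txt, d.txt} staged={a.txt}
After op 13 (modify e.txt): modified={b.txt, d.txt, e.txt} staged={a.txt}
After op 14 (git reset f.txt): modified={b.txt, d.txt, e.txt} staged={a.txt}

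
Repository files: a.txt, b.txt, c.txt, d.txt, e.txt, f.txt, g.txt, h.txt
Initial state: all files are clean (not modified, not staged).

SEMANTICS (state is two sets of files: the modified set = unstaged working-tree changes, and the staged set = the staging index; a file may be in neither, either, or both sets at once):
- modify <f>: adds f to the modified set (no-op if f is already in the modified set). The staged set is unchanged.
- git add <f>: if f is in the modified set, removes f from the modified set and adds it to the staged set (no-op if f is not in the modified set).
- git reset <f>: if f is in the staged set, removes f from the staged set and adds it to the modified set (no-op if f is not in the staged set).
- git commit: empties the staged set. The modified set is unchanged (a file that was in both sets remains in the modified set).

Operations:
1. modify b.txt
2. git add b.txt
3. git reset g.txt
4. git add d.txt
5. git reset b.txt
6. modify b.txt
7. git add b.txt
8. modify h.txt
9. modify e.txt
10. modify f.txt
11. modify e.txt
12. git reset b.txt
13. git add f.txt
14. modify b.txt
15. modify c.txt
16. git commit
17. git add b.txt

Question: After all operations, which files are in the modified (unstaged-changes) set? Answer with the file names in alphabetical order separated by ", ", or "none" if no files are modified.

After op 1 (modify b.txt): modified={b.txt} staged={none}
After op 2 (git add b.txt): modified={none} staged={b.txt}
After op 3 (git reset g.txt): modified={none} staged={b.txt}
After op 4 (git add d.txt): modified={none} staged={b.txt}
After op 5 (git reset b.txt): modified={b.txt} staged={none}
After op 6 (modify b.txt): modified={b.txt} staged={none}
After op 7 (git add b.txt): modified={none} staged={b.txt}
After op 8 (modify h.txt): modified={h.txt} staged={b.txt}
After op 9 (modify e.txt): modified={e.txt, h.txt} staged={b.txt}
After op 10 (modify f.txt): modified={e.txt, f.txt, h.txt} staged={b.txt}
After op 11 (modify e.txt): modified={e.txt, f.txt, h.txt} staged={b.txt}
After op 12 (git reset b.txt): modified={b.txt, e.txt, f.txt, h.txt} staged={none}
After op 13 (git add f.txt): modified={b.txt, e.txt, h.txt} staged={f.txt}
After op 14 (modify b.txt): modified={b.txt, e.txt, h.txt} staged={f.txt}
After op 15 (modify c.txt): modified={b.txt, c.txt, e.txt, h.txt} staged={f.txt}
After op 16 (git commit): modified={b.txt, c.txt, e.txt, h.txt} staged={none}
After op 17 (git add b.txt): modified={c.txt, e.txt, h.txt} staged={b.txt}

Answer: c.txt, e.txt, h.txt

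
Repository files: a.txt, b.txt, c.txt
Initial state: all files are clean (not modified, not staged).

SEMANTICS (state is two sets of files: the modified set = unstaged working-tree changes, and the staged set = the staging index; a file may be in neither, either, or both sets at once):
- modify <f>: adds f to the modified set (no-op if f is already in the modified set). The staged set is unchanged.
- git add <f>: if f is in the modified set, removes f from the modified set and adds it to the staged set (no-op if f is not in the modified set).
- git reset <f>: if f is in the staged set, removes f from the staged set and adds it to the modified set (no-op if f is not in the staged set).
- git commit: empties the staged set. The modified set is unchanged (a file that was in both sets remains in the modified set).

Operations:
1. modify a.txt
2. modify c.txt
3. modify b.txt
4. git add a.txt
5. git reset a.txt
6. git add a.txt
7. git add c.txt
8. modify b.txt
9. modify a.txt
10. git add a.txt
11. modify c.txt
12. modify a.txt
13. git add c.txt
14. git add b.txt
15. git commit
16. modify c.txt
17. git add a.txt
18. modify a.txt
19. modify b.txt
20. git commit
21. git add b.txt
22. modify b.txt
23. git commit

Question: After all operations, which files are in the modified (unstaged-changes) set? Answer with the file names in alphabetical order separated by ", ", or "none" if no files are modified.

After op 1 (modify a.txt): modified={a.txt} staged={none}
After op 2 (modify c.txt): modified={a.txt, c.txt} staged={none}
After op 3 (modify b.txt): modified={a.txt, b.txt, c.txt} staged={none}
After op 4 (git add a.txt): modified={b.txt, c.txt} staged={a.txt}
After op 5 (git reset a.txt): modified={a.txt, b.txt, c.txt} staged={none}
After op 6 (git add a.txt): modified={b.txt, c.txt} staged={a.txt}
After op 7 (git add c.txt): modified={b.txt} staged={a.txt, c.txt}
After op 8 (modify b.txt): modified={b.txt} staged={a.txt, c.txt}
After op 9 (modify a.txt): modified={a.txt, b.txt} staged={a.txt, c.txt}
After op 10 (git add a.txt): modified={b.txt} staged={a.txt, c.txt}
After op 11 (modify c.txt): modified={b.txt, c.txt} staged={a.txt, c.txt}
After op 12 (modify a.txt): modified={a.txt, b.txt, c.txt} staged={a.txt, c.txt}
After op 13 (git add c.txt): modified={a.txt, b.txt} staged={a.txt, c.txt}
After op 14 (git add b.txt): modified={a.txt} staged={a.txt, b.txt, c.txt}
After op 15 (git commit): modified={a.txt} staged={none}
After op 16 (modify c.txt): modified={a.txt, c.txt} staged={none}
After op 17 (git add a.txt): modified={c.txt} staged={a.txt}
After op 18 (modify a.txt): modified={a.txt, c.txt} staged={a.txt}
After op 19 (modify b.txt): modified={a.txt, b.txt, c.txt} staged={a.txt}
After op 20 (git commit): modified={a.txt, b.txt, c.txt} staged={none}
After op 21 (git add b.txt): modified={a.txt, c.txt} staged={b.txt}
After op 22 (modify b.txt): modified={a.txt, b.txt, c.txt} staged={b.txt}
After op 23 (git commit): modified={a.txt, b.txt, c.txt} staged={none}

Answer: a.txt, b.txt, c.txt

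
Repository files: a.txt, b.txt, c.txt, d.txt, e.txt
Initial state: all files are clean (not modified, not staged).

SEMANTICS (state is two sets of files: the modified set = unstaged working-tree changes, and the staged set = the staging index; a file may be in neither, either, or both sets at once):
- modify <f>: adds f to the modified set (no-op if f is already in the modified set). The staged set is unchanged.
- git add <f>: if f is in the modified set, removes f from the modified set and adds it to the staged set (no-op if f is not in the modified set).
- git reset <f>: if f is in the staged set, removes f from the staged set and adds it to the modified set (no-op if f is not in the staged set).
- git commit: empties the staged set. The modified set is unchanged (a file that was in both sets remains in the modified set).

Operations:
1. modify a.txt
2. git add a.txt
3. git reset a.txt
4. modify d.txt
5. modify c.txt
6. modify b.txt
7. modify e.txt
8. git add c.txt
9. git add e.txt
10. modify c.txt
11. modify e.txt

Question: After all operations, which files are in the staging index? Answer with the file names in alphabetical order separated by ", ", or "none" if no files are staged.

After op 1 (modify a.txt): modified={a.txt} staged={none}
After op 2 (git add a.txt): modified={none} staged={a.txt}
After op 3 (git reset a.txt): modified={a.txt} staged={none}
After op 4 (modify d.txt): modified={a.txt, d.txt} staged={none}
After op 5 (modify c.txt): modified={a.txt, c.txt, d.txt} staged={none}
After op 6 (modify b.txt): modified={a.txt, b.txt, c.txt, d.txt} staged={none}
After op 7 (modify e.txt): modified={a.txt, b.txt, c.txt, d.txt, e.txt} staged={none}
After op 8 (git add c.txt): modified={a.txt, b.txt, d.txt, e.txt} staged={c.txt}
After op 9 (git add e.txt): modified={a.txt, b.txt, d.txt} staged={c.txt, e.txt}
After op 10 (modify c.txt): modified={a.txt, b.txt, c.txt, d.txt} staged={c.txt, e.txt}
After op 11 (modify e.txt): modified={a.txt, b.txt, c.txt, d.txt, e.txt} staged={c.txt, e.txt}

Answer: c.txt, e.txt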